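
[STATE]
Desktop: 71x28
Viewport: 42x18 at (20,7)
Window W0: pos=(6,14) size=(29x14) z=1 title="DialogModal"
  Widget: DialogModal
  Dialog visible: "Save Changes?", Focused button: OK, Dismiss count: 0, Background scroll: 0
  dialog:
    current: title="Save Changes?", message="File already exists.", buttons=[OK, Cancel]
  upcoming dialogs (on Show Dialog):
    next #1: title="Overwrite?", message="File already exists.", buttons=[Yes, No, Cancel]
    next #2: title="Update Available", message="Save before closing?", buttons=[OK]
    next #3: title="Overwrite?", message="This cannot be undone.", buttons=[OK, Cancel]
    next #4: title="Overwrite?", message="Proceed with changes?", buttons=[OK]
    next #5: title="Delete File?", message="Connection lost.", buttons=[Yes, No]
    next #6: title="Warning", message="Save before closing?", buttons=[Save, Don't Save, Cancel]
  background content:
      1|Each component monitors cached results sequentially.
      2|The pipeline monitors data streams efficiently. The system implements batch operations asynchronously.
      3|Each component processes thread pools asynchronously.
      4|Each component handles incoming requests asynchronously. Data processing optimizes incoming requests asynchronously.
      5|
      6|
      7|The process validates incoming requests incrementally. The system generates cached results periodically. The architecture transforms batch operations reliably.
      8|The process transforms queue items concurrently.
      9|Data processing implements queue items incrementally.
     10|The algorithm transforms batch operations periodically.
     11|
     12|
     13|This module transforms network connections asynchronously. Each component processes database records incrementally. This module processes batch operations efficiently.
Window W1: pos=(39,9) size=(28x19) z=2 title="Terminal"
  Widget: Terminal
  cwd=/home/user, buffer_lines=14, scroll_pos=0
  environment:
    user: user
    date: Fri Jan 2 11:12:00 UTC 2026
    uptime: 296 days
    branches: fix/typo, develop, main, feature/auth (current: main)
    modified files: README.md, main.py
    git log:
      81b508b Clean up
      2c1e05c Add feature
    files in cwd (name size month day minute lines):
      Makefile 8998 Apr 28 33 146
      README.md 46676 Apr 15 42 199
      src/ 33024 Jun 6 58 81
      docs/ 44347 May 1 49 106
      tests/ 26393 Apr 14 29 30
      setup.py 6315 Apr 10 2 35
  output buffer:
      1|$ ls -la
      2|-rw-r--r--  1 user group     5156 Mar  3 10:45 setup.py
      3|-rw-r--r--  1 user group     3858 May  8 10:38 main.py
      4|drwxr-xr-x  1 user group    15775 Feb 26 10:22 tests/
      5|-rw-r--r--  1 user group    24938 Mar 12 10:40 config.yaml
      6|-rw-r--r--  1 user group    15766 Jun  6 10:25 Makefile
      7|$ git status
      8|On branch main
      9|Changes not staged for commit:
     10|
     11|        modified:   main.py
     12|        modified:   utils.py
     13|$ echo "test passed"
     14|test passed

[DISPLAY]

                                          
                                          
                   ┏━━━━━━━━━━━━━━━━━━━━━━
                   ┃ Terminal             
                   ┠──────────────────────
                   ┃$ ls -la              
                   ┃-rw-r--r--  1 user gro
━━━━━━━━━━━━━━┓    ┃-rw-r--r--  1 user gro
              ┃    ┃drwxr-xr-x  1 user gro
──────────────┨    ┃-rw-r--r--  1 user gro
t monitors cac┃    ┃-rw-r--r--  1 user gro
monitors data ┃    ┃$ git status          
───────────┐th┃    ┃On branch main        
hanges?    │co┃    ┃Changes not staged for
ady exists.│  ┃    ┃                      
Cancel     │  ┃    ┃        modified:   ma
───────────┘om┃    ┃        modified:   ut
ransforms queu┃    ┃$ echo "test passed"  


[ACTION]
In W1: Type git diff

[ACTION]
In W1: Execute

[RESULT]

                                          
                                          
                   ┏━━━━━━━━━━━━━━━━━━━━━━
                   ┃ Terminal             
                   ┠──────────────────────
                   ┃On branch main        
                   ┃Changes not staged for
━━━━━━━━━━━━━━┓    ┃                      
              ┃    ┃        modified:   ma
──────────────┨    ┃        modified:   ut
t monitors cac┃    ┃$ echo "test passed"  
monitors data ┃    ┃test passed           
───────────┐th┃    ┃$ git diff            
hanges?    │co┃    ┃diff --git a/main.py b
ady exists.│  ┃    ┃--- a/main.py         
Cancel     │  ┃    ┃+++ b/main.py         
───────────┘om┃    ┃@@ -1,3 +1,4 @@       
ransforms queu┃    ┃+# updated            


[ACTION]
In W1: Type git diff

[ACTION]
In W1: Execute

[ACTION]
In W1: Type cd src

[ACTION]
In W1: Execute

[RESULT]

                                          
                                          
                   ┏━━━━━━━━━━━━━━━━━━━━━━
                   ┃ Terminal             
                   ┠──────────────────────
                   ┃--- a/main.py         
                   ┃+++ b/main.py         
━━━━━━━━━━━━━━┓    ┃@@ -1,3 +1,4 @@       
              ┃    ┃+# updated            
──────────────┨    ┃ import sys           
t monitors cac┃    ┃$ git diff            
monitors data ┃    ┃diff --git a/main.py b
───────────┐th┃    ┃--- a/main.py         
hanges?    │co┃    ┃+++ b/main.py         
ady exists.│  ┃    ┃@@ -1,3 +1,4 @@       
Cancel     │  ┃    ┃+# updated            
───────────┘om┃    ┃ import sys           
ransforms queu┃    ┃$ cd src              


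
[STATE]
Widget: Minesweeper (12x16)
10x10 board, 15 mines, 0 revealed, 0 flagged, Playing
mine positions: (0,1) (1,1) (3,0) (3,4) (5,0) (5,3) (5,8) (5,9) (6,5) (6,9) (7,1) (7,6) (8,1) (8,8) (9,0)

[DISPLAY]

■■■■■■■■■■  
■■■■■■■■■■  
■■■■■■■■■■  
■■■■■■■■■■  
■■■■■■■■■■  
■■■■■■■■■■  
■■■■■■■■■■  
■■■■■■■■■■  
■■■■■■■■■■  
■■■■■■■■■■  
            
            
            
            
            
            


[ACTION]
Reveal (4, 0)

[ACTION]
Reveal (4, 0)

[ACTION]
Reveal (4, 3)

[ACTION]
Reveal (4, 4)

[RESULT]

■■■■■■■■■■  
■■■■■■■■■■  
■■■■■■■■■■  
■■■■■■■■■■  
2■■22■■■■■  
■■■■■■■■■■  
■■■■■■■■■■  
■■■■■■■■■■  
■■■■■■■■■■  
■■■■■■■■■■  
            
            
            
            
            
            


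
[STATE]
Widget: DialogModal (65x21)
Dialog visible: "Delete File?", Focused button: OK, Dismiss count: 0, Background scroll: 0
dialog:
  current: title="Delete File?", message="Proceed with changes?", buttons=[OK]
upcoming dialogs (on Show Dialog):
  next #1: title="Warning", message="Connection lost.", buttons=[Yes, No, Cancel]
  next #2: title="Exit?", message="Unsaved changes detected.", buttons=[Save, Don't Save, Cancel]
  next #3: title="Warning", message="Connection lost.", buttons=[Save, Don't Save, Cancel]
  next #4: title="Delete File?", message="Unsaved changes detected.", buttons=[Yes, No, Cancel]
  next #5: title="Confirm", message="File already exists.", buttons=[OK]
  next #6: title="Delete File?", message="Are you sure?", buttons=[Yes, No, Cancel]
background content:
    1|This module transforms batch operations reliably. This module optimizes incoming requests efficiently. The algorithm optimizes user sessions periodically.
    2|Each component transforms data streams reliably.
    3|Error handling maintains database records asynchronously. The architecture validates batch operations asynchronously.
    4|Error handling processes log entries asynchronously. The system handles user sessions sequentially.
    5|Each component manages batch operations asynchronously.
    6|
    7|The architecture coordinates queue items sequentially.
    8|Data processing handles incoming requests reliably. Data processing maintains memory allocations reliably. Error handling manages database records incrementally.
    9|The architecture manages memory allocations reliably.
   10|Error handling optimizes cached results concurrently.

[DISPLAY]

This module transforms batch operations reliably. This module opt
Each component transforms data streams reliably.                 
Error handling maintains database records asynchronously. The arc
Error handling processes log entries asynchronously. The system h
Each component manages batch operations asynchronously.          
                                                                 
The architecture coordinates queue items sequentially.           
Data processing handles incoming requests reliably. Data processi
The architecture man┌───────────────────────┐eliably.            
Error handling optim│      Delete File?     │rrently.            
                    │ Proceed with changes? │                    
                    │          [OK]         │                    
                    └───────────────────────┘                    
                                                                 
                                                                 
                                                                 
                                                                 
                                                                 
                                                                 
                                                                 
                                                                 


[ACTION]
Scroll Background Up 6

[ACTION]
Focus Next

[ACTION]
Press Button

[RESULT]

This module transforms batch operations reliably. This module opt
Each component transforms data streams reliably.                 
Error handling maintains database records asynchronously. The arc
Error handling processes log entries asynchronously. The system h
Each component manages batch operations asynchronously.          
                                                                 
The architecture coordinates queue items sequentially.           
Data processing handles incoming requests reliably. Data processi
The architecture manages memory allocations reliably.            
Error handling optimizes cached results concurrently.            
                                                                 
                                                                 
                                                                 
                                                                 
                                                                 
                                                                 
                                                                 
                                                                 
                                                                 
                                                                 
                                                                 


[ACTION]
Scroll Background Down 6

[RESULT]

The architecture coordinates queue items sequentially.           
Data processing handles incoming requests reliably. Data processi
The architecture manages memory allocations reliably.            
Error handling optimizes cached results concurrently.            
                                                                 
                                                                 
                                                                 
                                                                 
                                                                 
                                                                 
                                                                 
                                                                 
                                                                 
                                                                 
                                                                 
                                                                 
                                                                 
                                                                 
                                                                 
                                                                 
                                                                 


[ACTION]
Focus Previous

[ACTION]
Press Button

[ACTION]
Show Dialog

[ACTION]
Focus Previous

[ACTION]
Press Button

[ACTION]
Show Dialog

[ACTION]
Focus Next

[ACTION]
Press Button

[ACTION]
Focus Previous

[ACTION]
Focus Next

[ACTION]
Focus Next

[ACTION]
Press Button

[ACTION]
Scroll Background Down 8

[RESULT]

Error handling optimizes cached results concurrently.            
                                                                 
                                                                 
                                                                 
                                                                 
                                                                 
                                                                 
                                                                 
                                                                 
                                                                 
                                                                 
                                                                 
                                                                 
                                                                 
                                                                 
                                                                 
                                                                 
                                                                 
                                                                 
                                                                 
                                                                 


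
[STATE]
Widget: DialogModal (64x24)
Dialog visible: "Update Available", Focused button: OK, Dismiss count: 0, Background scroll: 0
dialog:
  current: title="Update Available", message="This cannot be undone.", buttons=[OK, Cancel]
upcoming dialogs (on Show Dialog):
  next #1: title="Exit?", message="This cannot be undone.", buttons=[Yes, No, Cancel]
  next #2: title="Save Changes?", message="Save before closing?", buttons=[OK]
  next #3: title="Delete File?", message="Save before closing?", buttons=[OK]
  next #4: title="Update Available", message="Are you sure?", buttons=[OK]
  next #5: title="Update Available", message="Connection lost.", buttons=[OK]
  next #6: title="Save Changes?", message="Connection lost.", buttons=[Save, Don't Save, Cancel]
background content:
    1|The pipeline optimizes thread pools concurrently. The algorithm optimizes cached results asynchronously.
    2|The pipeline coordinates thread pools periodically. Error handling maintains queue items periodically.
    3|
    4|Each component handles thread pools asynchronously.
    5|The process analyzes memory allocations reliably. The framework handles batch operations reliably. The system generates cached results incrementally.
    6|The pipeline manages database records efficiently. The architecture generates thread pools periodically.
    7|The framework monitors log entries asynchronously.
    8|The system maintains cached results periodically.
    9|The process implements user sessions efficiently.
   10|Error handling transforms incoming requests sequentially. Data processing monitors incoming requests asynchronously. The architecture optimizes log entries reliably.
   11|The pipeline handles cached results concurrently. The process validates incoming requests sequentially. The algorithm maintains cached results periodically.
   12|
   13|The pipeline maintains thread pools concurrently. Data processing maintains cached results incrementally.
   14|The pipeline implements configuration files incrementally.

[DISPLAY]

The pipeline optimizes thread pools concurrently. The algorithm 
The pipeline coordinates thread pools periodically. Error handli
                                                                
Each component handles thread pools asynchronously.             
The process analyzes memory allocations reliably. The framework 
The pipeline manages database records efficiently. The architect
The framework monitors log entries asynchronously.              
The system maintains cached results periodically.               
The process implements user sessions efficiently.               
Error handling tran┌────────────────────────┐equentially. Data p
The pipeline handle│    Update Available    │tly. The process va
                   │ This cannot be undone. │                   
The pipeline mainta│     [OK]  Cancel       │tly. Data processin
The pipeline implem└────────────────────────┘ncrementally.      
                                                                
                                                                
                                                                
                                                                
                                                                
                                                                
                                                                
                                                                
                                                                
                                                                


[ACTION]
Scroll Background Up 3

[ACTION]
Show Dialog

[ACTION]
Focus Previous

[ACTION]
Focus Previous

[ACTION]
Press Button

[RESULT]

The pipeline optimizes thread pools concurrently. The algorithm 
The pipeline coordinates thread pools periodically. Error handli
                                                                
Each component handles thread pools asynchronously.             
The process analyzes memory allocations reliably. The framework 
The pipeline manages database records efficiently. The architect
The framework monitors log entries asynchronously.              
The system maintains cached results periodically.               
The process implements user sessions efficiently.               
Error handling transforms incoming requests sequentially. Data p
The pipeline handles cached results concurrently. The process va
                                                                
The pipeline maintains thread pools concurrently. Data processin
The pipeline implements configuration files incrementally.      
                                                                
                                                                
                                                                
                                                                
                                                                
                                                                
                                                                
                                                                
                                                                
                                                                


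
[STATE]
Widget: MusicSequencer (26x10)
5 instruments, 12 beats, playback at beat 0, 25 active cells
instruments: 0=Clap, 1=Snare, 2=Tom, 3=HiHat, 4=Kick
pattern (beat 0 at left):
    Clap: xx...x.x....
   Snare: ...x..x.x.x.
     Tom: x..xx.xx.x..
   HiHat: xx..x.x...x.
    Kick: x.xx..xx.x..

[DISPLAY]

      ▼12345678901        
  Clap██···█·█····        
 Snare···█··█·█·█·        
   Tom█··██·██·█··        
 HiHat██··█·█···█·        
  Kick█·██··██·█··        
                          
                          
                          
                          


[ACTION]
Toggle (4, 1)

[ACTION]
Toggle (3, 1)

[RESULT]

      ▼12345678901        
  Clap██···█·█····        
 Snare···█··█·█·█·        
   Tom█··██·██·█··        
 HiHat█···█·█···█·        
  Kick████··██·█··        
                          
                          
                          
                          


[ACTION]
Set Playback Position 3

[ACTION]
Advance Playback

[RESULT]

      0123▼5678901        
  Clap██···█·█····        
 Snare···█··█·█·█·        
   Tom█··██·██·█··        
 HiHat█···█·█···█·        
  Kick████··██·█··        
                          
                          
                          
                          


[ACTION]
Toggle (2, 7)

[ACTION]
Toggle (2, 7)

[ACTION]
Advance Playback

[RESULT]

      01234▼678901        
  Clap██···█·█····        
 Snare···█··█·█·█·        
   Tom█··██·██·█··        
 HiHat█···█·█···█·        
  Kick████··██·█··        
                          
                          
                          
                          


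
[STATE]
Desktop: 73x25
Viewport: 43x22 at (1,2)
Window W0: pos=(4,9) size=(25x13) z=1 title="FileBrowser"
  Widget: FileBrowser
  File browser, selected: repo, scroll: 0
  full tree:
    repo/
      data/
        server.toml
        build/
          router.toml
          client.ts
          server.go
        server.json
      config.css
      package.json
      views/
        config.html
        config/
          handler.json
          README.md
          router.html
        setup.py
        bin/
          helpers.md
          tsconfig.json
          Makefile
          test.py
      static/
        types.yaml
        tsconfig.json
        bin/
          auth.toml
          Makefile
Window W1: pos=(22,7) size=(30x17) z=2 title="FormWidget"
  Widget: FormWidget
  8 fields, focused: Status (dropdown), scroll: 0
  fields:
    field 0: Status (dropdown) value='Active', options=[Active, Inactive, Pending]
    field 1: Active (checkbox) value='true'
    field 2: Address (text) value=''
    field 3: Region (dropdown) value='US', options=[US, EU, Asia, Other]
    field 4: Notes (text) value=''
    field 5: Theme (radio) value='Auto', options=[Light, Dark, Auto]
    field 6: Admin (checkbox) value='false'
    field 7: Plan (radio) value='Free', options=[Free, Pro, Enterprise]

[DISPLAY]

                                           
                                           
                                           
                                           
                                           
                     ┏━━━━━━━━━━━━━━━━━━━━━
                     ┃ FormWidget          
   ┏━━━━━━━━━━━━━━━━━┠─────────────────────
   ┃ FileBrowser     ┃> Status:     [Active
   ┠─────────────────┃  Active:     [x]    
   ┃> [-] repo/      ┃  Address:    [      
   ┃    [+] data/    ┃  Region:     [US    
   ┃    config.css   ┃  Notes:      [      
   ┃    package.json ┃  Theme:      ( ) Lig
   ┃    [+] views/   ┃  Admin:      [ ]    
   ┃    [+] static/  ┃  Plan:       (●) Fre
   ┃                 ┃                     
   ┃                 ┃                     
   ┃                 ┃                     
   ┗━━━━━━━━━━━━━━━━━┃                     
                     ┃                     
                     ┗━━━━━━━━━━━━━━━━━━━━━


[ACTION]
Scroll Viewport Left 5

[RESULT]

                                           
                                           
                                           
                                           
                                           
                      ┏━━━━━━━━━━━━━━━━━━━━
                      ┃ FormWidget         
    ┏━━━━━━━━━━━━━━━━━┠────────────────────
    ┃ FileBrowser     ┃> Status:     [Activ
    ┠─────────────────┃  Active:     [x]   
    ┃> [-] repo/      ┃  Address:    [     
    ┃    [+] data/    ┃  Region:     [US   
    ┃    config.css   ┃  Notes:      [     
    ┃    package.json ┃  Theme:      ( ) Li
    ┃    [+] views/   ┃  Admin:      [ ]   
    ┃    [+] static/  ┃  Plan:       (●) Fr
    ┃                 ┃                    
    ┃                 ┃                    
    ┃                 ┃                    
    ┗━━━━━━━━━━━━━━━━━┃                    
                      ┃                    
                      ┗━━━━━━━━━━━━━━━━━━━━


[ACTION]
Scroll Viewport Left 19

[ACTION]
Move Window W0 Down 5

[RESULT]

                                           
                                           
                                           
                                           
                                           
                      ┏━━━━━━━━━━━━━━━━━━━━
                      ┃ FormWidget         
                      ┠────────────────────
                      ┃> Status:     [Activ
                      ┃  Active:     [x]   
    ┏━━━━━━━━━━━━━━━━━┃  Address:    [     
    ┃ FileBrowser     ┃  Region:     [US   
    ┠─────────────────┃  Notes:      [     
    ┃> [-] repo/      ┃  Theme:      ( ) Li
    ┃    [+] data/    ┃  Admin:      [ ]   
    ┃    config.css   ┃  Plan:       (●) Fr
    ┃    package.json ┃                    
    ┃    [+] views/   ┃                    
    ┃    [+] static/  ┃                    
    ┃                 ┃                    
    ┃                 ┃                    
    ┃                 ┗━━━━━━━━━━━━━━━━━━━━


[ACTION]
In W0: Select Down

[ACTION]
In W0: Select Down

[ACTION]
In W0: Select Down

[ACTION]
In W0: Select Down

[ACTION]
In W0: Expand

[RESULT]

                                           
                                           
                                           
                                           
                                           
                      ┏━━━━━━━━━━━━━━━━━━━━
                      ┃ FormWidget         
                      ┠────────────────────
                      ┃> Status:     [Activ
                      ┃  Active:     [x]   
    ┏━━━━━━━━━━━━━━━━━┃  Address:    [     
    ┃ FileBrowser     ┃  Region:     [US   
    ┠─────────────────┃  Notes:      [     
    ┃  [-] repo/      ┃  Theme:      ( ) Li
    ┃    [+] data/    ┃  Admin:      [ ]   
    ┃    config.css   ┃  Plan:       (●) Fr
    ┃    package.json ┃                    
    ┃  > [-] views/   ┃                    
    ┃      config.html┃                    
    ┃      [+] config/┃                    
    ┃      setup.py   ┃                    
    ┃      [+] bin/   ┗━━━━━━━━━━━━━━━━━━━━


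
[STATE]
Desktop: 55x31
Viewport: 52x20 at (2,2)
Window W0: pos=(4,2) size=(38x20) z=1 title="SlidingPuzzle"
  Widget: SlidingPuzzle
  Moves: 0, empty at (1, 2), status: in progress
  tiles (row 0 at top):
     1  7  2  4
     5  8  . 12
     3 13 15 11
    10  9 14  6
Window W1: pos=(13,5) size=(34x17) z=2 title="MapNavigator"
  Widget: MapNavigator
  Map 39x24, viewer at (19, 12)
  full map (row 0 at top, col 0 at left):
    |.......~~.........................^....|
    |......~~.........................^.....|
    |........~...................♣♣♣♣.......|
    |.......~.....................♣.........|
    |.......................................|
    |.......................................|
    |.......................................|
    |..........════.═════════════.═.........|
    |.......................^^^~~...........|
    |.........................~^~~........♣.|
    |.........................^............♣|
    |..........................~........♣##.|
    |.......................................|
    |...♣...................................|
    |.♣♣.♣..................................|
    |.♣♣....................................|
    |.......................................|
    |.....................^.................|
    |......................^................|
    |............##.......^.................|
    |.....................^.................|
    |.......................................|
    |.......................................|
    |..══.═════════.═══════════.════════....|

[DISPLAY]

  ┏━━━━━━━━━━━━━━━━━━━━━━━━━━━━━━━━━━━━┓            
  ┃ SlidingPuzzle                      ┃            
  ┠────────────────────────────────────┨            
  ┃┌────┬──┏━━━━━━━━━━━━━━━━━━━━━━━━━━━━━━━━┓       
  ┃│  1 │  ┃ MapNavigator                   ┃       
  ┃├────┼──┠────────────────────────────────┨       
  ┃│  5 │  ┃................................┃       
  ┃├────┼──┃.......════.═════════════.═.....┃       
  ┃│  3 │ 1┃....................^^^~~.......┃       
  ┃├────┼──┃......................~^~~......┃       
  ┃│ 10 │  ┃......................^.........┃       
  ┃└────┴──┃.......................~........┃       
  ┃Moves: 0┃................@...............┃       
  ┃        ┃♣...............................┃       
  ┃        ┃.♣..............................┃       
  ┃        ┃................................┃       
  ┃        ┃................................┃       
  ┃        ┃..................^.............┃       
  ┃        ┃...................^............┃       
  ┗━━━━━━━━┗━━━━━━━━━━━━━━━━━━━━━━━━━━━━━━━━┛       


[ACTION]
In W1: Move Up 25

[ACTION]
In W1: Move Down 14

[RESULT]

  ┏━━━━━━━━━━━━━━━━━━━━━━━━━━━━━━━━━━━━┓            
  ┃ SlidingPuzzle                      ┃            
  ┠────────────────────────────────────┨            
  ┃┌────┬──┏━━━━━━━━━━━━━━━━━━━━━━━━━━━━━━━━┓       
  ┃│  1 │  ┃ MapNavigator                   ┃       
  ┃├────┼──┠────────────────────────────────┨       
  ┃│  5 │  ┃....................^^^~~.......┃       
  ┃├────┼──┃......................~^~~......┃       
  ┃│  3 │ 1┃......................^.........┃       
  ┃├────┼──┃.......................~........┃       
  ┃│ 10 │  ┃................................┃       
  ┃└────┴──┃♣...............................┃       
  ┃Moves: 0┃.♣..............@...............┃       
  ┃        ┃................................┃       
  ┃        ┃................................┃       
  ┃        ┃..................^.............┃       
  ┃        ┃...................^............┃       
  ┃        ┃.........##.......^.............┃       
  ┃        ┃..................^.............┃       
  ┗━━━━━━━━┗━━━━━━━━━━━━━━━━━━━━━━━━━━━━━━━━┛       


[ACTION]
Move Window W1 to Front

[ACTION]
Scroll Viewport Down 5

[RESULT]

  ┃├────┼──┠────────────────────────────────┨       
  ┃│  5 │  ┃....................^^^~~.......┃       
  ┃├────┼──┃......................~^~~......┃       
  ┃│  3 │ 1┃......................^.........┃       
  ┃├────┼──┃.......................~........┃       
  ┃│ 10 │  ┃................................┃       
  ┃└────┴──┃♣...............................┃       
  ┃Moves: 0┃.♣..............@...............┃       
  ┃        ┃................................┃       
  ┃        ┃................................┃       
  ┃        ┃..................^.............┃       
  ┃        ┃...................^............┃       
  ┃        ┃.........##.......^.............┃       
  ┃        ┃..................^.............┃       
  ┗━━━━━━━━┗━━━━━━━━━━━━━━━━━━━━━━━━━━━━━━━━┛       
                                                    
                                                    
                                                    
                                                    
                                                    


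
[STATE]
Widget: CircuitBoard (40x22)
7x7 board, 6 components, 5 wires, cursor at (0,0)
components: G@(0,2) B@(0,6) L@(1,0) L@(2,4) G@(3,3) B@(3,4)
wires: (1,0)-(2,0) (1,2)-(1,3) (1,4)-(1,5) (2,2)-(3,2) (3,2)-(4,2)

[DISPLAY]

   0 1 2 3 4 5 6                        
0  [.]      G               B           
                                        
1   L       · ─ ·   · ─ ·               
    │                                   
2   ·       ·       L                   
            │                           
3           ·   G   B                   
            │                           
4           ·                           
                                        
5                                       
                                        
6                                       
Cursor: (0,0)                           
                                        
                                        
                                        
                                        
                                        
                                        
                                        


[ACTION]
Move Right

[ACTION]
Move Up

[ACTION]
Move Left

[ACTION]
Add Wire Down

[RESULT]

   0 1 2 3 4 5 6                        
0  [.]      G               B           
    │                                   
1   L       · ─ ·   · ─ ·               
    │                                   
2   ·       ·       L                   
            │                           
3           ·   G   B                   
            │                           
4           ·                           
                                        
5                                       
                                        
6                                       
Cursor: (0,0)                           
                                        
                                        
                                        
                                        
                                        
                                        
                                        


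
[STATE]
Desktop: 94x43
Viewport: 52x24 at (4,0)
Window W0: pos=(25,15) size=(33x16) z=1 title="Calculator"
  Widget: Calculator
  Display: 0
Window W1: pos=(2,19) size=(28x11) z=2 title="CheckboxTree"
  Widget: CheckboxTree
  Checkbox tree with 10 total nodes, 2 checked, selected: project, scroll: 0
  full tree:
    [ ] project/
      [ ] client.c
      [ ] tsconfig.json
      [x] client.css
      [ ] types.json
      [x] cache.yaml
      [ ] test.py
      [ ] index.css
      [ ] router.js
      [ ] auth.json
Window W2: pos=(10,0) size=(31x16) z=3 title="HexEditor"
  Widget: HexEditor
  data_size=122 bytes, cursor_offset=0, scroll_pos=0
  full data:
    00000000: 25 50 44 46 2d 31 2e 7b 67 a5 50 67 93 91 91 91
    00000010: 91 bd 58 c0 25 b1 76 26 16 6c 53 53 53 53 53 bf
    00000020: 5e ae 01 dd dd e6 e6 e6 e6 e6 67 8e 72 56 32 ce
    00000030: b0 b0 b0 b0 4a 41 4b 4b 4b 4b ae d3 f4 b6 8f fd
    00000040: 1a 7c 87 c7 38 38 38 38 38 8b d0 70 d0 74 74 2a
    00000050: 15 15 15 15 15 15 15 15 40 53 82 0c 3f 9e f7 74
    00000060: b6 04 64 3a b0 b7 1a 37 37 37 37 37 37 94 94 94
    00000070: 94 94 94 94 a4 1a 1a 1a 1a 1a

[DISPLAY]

      ┏━━━━━━━━━━━━━━━━━━━━━━━━━━━━━┓               
      ┃ HexEditor                   ┃               
      ┠─────────────────────────────┨               
      ┃00000000  25 50 44 46 2d 31 2┃               
      ┃00000010  91 bd 58 c0 25 b1 7┃               
      ┃00000020  5e ae 01 dd dd e6 e┃               
      ┃00000030  b0 b0 b0 b0 4a 41 4┃               
      ┃00000040  1a 7c 87 c7 38 38 3┃               
      ┃00000050  15 15 15 15 15 15 1┃               
      ┃00000060  b6 04 64 3a b0 b7 1┃               
      ┃00000070  94 94 94 94 a4 1a 1┃               
      ┃                             ┃               
      ┃                             ┃               
      ┃                             ┃               
      ┃                             ┃               
      ┗━━━━━━━━━━━━━━━━━━━━━━━━━━━━━┛━━━━━━━━━━━━━━━
                     ┃ Calculator                   
                     ┠──────────────────────────────
                     ┃                              
━━━━━━━━━━━━━━━━━━━━━━━━━┓┬───┬───┬───┐             
CheckboxTree             ┃│ 8 │ 9 │ ÷ │             
─────────────────────────┨┼───┼───┼───┤             
[-] project/             ┃│ 5 │ 6 │ × │             
  [ ] client.c           ┃┼───┼───┼───┤             


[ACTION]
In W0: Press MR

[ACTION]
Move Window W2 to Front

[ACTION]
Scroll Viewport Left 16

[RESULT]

          ┏━━━━━━━━━━━━━━━━━━━━━━━━━━━━━┓           
          ┃ HexEditor                   ┃           
          ┠─────────────────────────────┨           
          ┃00000000  25 50 44 46 2d 31 2┃           
          ┃00000010  91 bd 58 c0 25 b1 7┃           
          ┃00000020  5e ae 01 dd dd e6 e┃           
          ┃00000030  b0 b0 b0 b0 4a 41 4┃           
          ┃00000040  1a 7c 87 c7 38 38 3┃           
          ┃00000050  15 15 15 15 15 15 1┃           
          ┃00000060  b6 04 64 3a b0 b7 1┃           
          ┃00000070  94 94 94 94 a4 1a 1┃           
          ┃                             ┃           
          ┃                             ┃           
          ┃                             ┃           
          ┃                             ┃           
          ┗━━━━━━━━━━━━━━━━━━━━━━━━━━━━━┛━━━━━━━━━━━
                         ┃ Calculator               
                         ┠──────────────────────────
                         ┃                          
  ┏━━━━━━━━━━━━━━━━━━━━━━━━━━┓┬───┬───┬───┐         
  ┃ CheckboxTree             ┃│ 8 │ 9 │ ÷ │         
  ┠──────────────────────────┨┼───┼───┼───┤         
  ┃>[-] project/             ┃│ 5 │ 6 │ × │         
  ┃   [ ] client.c           ┃┼───┼───┼───┤         


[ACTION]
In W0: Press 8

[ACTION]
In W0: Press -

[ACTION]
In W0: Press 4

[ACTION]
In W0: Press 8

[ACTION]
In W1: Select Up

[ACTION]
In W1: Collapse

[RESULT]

          ┏━━━━━━━━━━━━━━━━━━━━━━━━━━━━━┓           
          ┃ HexEditor                   ┃           
          ┠─────────────────────────────┨           
          ┃00000000  25 50 44 46 2d 31 2┃           
          ┃00000010  91 bd 58 c0 25 b1 7┃           
          ┃00000020  5e ae 01 dd dd e6 e┃           
          ┃00000030  b0 b0 b0 b0 4a 41 4┃           
          ┃00000040  1a 7c 87 c7 38 38 3┃           
          ┃00000050  15 15 15 15 15 15 1┃           
          ┃00000060  b6 04 64 3a b0 b7 1┃           
          ┃00000070  94 94 94 94 a4 1a 1┃           
          ┃                             ┃           
          ┃                             ┃           
          ┃                             ┃           
          ┃                             ┃           
          ┗━━━━━━━━━━━━━━━━━━━━━━━━━━━━━┛━━━━━━━━━━━
                         ┃ Calculator               
                         ┠──────────────────────────
                         ┃                          
  ┏━━━━━━━━━━━━━━━━━━━━━━━━━━┓┬───┬───┬───┐         
  ┃ CheckboxTree             ┃│ 8 │ 9 │ ÷ │         
  ┠──────────────────────────┨┼───┼───┼───┤         
  ┃>[-] project/             ┃│ 5 │ 6 │ × │         
  ┃                          ┃┼───┼───┼───┤         
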